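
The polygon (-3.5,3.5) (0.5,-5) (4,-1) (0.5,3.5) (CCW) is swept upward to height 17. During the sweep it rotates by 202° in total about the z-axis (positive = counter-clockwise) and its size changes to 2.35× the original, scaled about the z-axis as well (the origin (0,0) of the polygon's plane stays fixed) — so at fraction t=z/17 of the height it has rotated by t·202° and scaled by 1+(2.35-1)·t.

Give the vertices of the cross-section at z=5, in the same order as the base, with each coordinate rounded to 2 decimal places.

t = z/height = 5/17 = 0.294118
s = 1 + (scale-1)·z/height = 1 + (2.35-1)·5/17 = 1.397059
θ = twist·z/height = 202°·5/17 = 59.4118° = 1.036931 rad
cos θ = 0.508865, sin θ = 0.860847 (intermediates below are computed at full precision and shown rounded to 5 d.p.)
v1: (-3.5,3.5) → rotate → (-4.79399,-1.23194) → ×s → (-6.69748,-1.72109) → (-6.70,-1.72)
v2: (0.5,-5) → rotate → (4.55866,-2.11390) → ×s → (6.36872,-2.95324) → (6.37,-2.95)
v3: (4,-1) → rotate → (2.89631,2.93452) → ×s → (4.04631,4.09970) → (4.05,4.10)
v4: (0.5,3.5) → rotate → (-2.75853,2.21145) → ×s → (-3.85383,3.08953) → (-3.85,3.09)

Cross-section at z=5: (-6.70,-1.72) (6.37,-2.95) (4.05,4.10) (-3.85,3.09)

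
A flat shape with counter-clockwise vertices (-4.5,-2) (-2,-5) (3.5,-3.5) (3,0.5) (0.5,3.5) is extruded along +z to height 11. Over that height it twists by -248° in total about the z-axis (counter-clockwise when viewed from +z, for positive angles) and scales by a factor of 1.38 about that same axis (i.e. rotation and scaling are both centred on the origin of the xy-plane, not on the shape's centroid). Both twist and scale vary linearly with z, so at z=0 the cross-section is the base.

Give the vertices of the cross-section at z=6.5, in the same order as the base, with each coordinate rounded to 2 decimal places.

Cross-section at z=6.5: (3.25,5.08) (-1.33,6.46) (-5.94,1.21) (-2.73,-2.54) (1.85,-3.91)

t = z/height = 6.5/11 = 0.590909
s = 1 + (scale-1)·z/height = 1 + (1.38-1)·6.5/11 = 1.224545
θ = twist·z/height = -248°·6.5/11 = -146.5455° = -2.557701 rad
cos θ = -0.834323, sin θ = -0.551275 (intermediates below are computed at full precision and shown rounded to 5 d.p.)
v1: (-4.5,-2) → rotate → (2.65190,4.14939) → ×s → (3.24738,5.08111) → (3.25,5.08)
v2: (-2,-5) → rotate → (-1.08773,5.27417) → ×s → (-1.33197,6.45846) → (-1.33,6.46)
v3: (3.5,-3.5) → rotate → (-4.84960,0.99067) → ×s → (-5.93855,1.21312) → (-5.94,1.21)
v4: (3,0.5) → rotate → (-2.22733,-2.07099) → ×s → (-2.72747,-2.53602) → (-2.73,-2.54)
v5: (0.5,3.5) → rotate → (1.51230,-3.19577) → ×s → (1.85188,-3.91337) → (1.85,-3.91)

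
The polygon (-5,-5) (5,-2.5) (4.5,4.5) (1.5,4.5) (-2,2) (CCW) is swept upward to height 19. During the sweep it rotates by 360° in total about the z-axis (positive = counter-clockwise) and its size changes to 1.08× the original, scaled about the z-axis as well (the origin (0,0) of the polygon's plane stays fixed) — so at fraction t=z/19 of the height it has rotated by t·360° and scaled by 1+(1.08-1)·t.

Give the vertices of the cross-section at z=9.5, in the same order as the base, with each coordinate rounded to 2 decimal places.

Cross-section at z=9.5: (5.20,5.20) (-5.20,2.60) (-4.68,-4.68) (-1.56,-4.68) (2.08,-2.08)

t = z/height = 9.5/19 = 0.5
s = 1 + (scale-1)·z/height = 1 + (1.08-1)·9.5/19 = 1.040000
θ = twist·z/height = 360°·9.5/19 = 180.0000° = 3.141593 rad
cos θ = -1.000000, sin θ = 0.000000 (intermediates below are computed at full precision and shown rounded to 5 d.p.)
v1: (-5,-5) → rotate → (5.00000,5.00000) → ×s → (5.20000,5.20000) → (5.20,5.20)
v2: (5,-2.5) → rotate → (-5.00000,2.50000) → ×s → (-5.20000,2.60000) → (-5.20,2.60)
v3: (4.5,4.5) → rotate → (-4.50000,-4.50000) → ×s → (-4.68000,-4.68000) → (-4.68,-4.68)
v4: (1.5,4.5) → rotate → (-1.50000,-4.50000) → ×s → (-1.56000,-4.68000) → (-1.56,-4.68)
v5: (-2,2) → rotate → (2.00000,-2.00000) → ×s → (2.08000,-2.08000) → (2.08,-2.08)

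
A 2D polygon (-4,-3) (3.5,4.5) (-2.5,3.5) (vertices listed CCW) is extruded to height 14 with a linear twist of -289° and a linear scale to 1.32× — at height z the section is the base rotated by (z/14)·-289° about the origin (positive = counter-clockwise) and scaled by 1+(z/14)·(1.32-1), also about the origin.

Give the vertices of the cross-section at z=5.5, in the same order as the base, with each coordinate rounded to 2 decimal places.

Cross-section at z=5.5: (-1.30,5.48) (3.07,-5.64) (4.74,1.01)

t = z/height = 5.5/14 = 0.392857
s = 1 + (scale-1)·z/height = 1 + (1.32-1)·5.5/14 = 1.125714
θ = twist·z/height = -289°·5.5/14 = -113.5357° = -1.981572 rad
cos θ = -0.399321, sin θ = -0.916811 (intermediates below are computed at full precision and shown rounded to 5 d.p.)
v1: (-4,-3) → rotate → (-1.15315,4.86521) → ×s → (-1.29812,5.47683) → (-1.30,5.48)
v2: (3.5,4.5) → rotate → (2.72803,-5.00578) → ×s → (3.07098,-5.63508) → (3.07,-5.64)
v3: (-2.5,3.5) → rotate → (4.20714,0.89441) → ×s → (4.73604,1.00685) → (4.74,1.01)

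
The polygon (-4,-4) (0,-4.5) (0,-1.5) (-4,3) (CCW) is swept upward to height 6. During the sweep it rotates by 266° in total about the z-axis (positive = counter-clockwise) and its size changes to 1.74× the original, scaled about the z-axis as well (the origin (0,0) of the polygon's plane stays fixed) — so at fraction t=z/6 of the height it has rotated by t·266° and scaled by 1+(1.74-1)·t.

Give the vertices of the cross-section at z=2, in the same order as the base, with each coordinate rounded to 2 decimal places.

t = z/height = 2/6 = 0.333333
s = 1 + (scale-1)·z/height = 1 + (1.74-1)·2/6 = 1.246667
θ = twist·z/height = 266°·2/6 = 88.6667° = 1.547525 rad
cos θ = 0.023269, sin θ = 0.999729 (intermediates below are computed at full precision and shown rounded to 5 d.p.)
v1: (-4,-4) → rotate → (3.90584,-4.09199) → ×s → (4.86928,-5.10135) → (4.87,-5.10)
v2: (0,-4.5) → rotate → (4.49878,-0.10471) → ×s → (5.60848,-0.13054) → (5.61,-0.13)
v3: (0,-1.5) → rotate → (1.49959,-0.03490) → ×s → (1.86949,-0.04351) → (1.87,-0.04)
v4: (-4,3) → rotate → (-3.09226,-3.92911) → ×s → (-3.85502,-4.89829) → (-3.86,-4.90)

Cross-section at z=2: (4.87,-5.10) (5.61,-0.13) (1.87,-0.04) (-3.86,-4.90)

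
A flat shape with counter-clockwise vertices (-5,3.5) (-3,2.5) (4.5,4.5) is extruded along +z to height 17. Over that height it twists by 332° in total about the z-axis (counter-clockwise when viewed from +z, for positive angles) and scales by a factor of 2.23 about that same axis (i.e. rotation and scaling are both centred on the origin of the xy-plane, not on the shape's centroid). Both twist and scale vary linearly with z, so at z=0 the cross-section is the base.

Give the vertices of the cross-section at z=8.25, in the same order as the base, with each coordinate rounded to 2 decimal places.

t = z/height = 8.25/17 = 0.485294
s = 1 + (scale-1)·z/height = 1 + (2.23-1)·8.25/17 = 1.596912
θ = twist·z/height = 332°·8.25/17 = 161.1176° = 2.812033 rad
cos θ = -0.946185, sin θ = 0.323626 (intermediates below are computed at full precision and shown rounded to 5 d.p.)
v1: (-5,3.5) → rotate → (3.59823,-4.92978) → ×s → (5.74606,-7.87242) → (5.75,-7.87)
v2: (-3,2.5) → rotate → (2.02949,-3.33634) → ×s → (3.24092,-5.32784) → (3.24,-5.33)
v3: (4.5,4.5) → rotate → (-5.71415,-2.80152) → ×s → (-9.12499,-4.47377) → (-9.12,-4.47)

Cross-section at z=8.25: (5.75,-7.87) (3.24,-5.33) (-9.12,-4.47)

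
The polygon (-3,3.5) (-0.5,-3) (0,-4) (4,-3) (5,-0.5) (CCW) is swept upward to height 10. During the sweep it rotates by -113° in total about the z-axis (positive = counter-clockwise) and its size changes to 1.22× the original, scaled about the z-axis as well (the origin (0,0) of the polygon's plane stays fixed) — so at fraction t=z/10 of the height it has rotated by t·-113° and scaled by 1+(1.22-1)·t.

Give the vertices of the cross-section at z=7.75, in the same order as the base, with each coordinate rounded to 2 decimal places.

t = z/height = 7.75/10 = 0.775
s = 1 + (scale-1)·z/height = 1 + (1.22-1)·7.75/10 = 1.170500
θ = twist·z/height = -113°·7.75/10 = -87.5750° = -1.528472 rad
cos θ = 0.042312, sin θ = -0.999104 (intermediates below are computed at full precision and shown rounded to 5 d.p.)
v1: (-3,3.5) → rotate → (3.36993,3.14540) → ×s → (3.94450,3.68170) → (3.94,3.68)
v2: (-0.5,-3) → rotate → (-3.01847,0.37262) → ×s → (-3.53312,0.43615) → (-3.53,0.44)
v3: (0,-4) → rotate → (-3.99642,-0.16925) → ×s → (-4.67781,-0.19810) → (-4.68,-0.20)
v4: (4,-3) → rotate → (-2.82807,-4.12335) → ×s → (-3.31025,-4.82638) → (-3.31,-4.83)
v5: (5,-0.5) → rotate → (-0.28799,-5.01668) → ×s → (-0.33710,-5.87202) → (-0.34,-5.87)

Cross-section at z=7.75: (3.94,3.68) (-3.53,0.44) (-4.68,-0.20) (-3.31,-4.83) (-0.34,-5.87)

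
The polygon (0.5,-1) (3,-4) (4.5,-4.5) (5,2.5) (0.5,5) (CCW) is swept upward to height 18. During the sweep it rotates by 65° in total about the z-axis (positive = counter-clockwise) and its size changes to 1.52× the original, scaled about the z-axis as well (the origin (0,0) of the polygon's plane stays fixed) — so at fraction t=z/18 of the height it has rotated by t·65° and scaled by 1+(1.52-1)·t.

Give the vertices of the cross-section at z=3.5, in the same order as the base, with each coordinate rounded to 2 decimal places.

Cross-section at z=3.5: (0.78,-0.95) (4.19,-3.57) (5.92,-3.75) (4.77,3.89) (-0.67,5.49)

t = z/height = 3.5/18 = 0.194444
s = 1 + (scale-1)·z/height = 1 + (1.52-1)·3.5/18 = 1.101111
θ = twist·z/height = 65°·3.5/18 = 12.6389° = 0.220590 rad
cos θ = 0.975768, sin θ = 0.218806 (intermediates below are computed at full precision and shown rounded to 5 d.p.)
v1: (0.5,-1) → rotate → (0.70669,-0.86637) → ×s → (0.77814,-0.95396) → (0.78,-0.95)
v2: (3,-4) → rotate → (3.80253,-3.24666) → ×s → (4.18701,-3.57493) → (4.19,-3.57)
v3: (4.5,-4.5) → rotate → (5.37558,-3.40633) → ×s → (5.91911,-3.75075) → (5.92,-3.75)
v4: (5,2.5) → rotate → (4.33183,3.53345) → ×s → (4.76982,3.89072) → (4.77,3.89)
v5: (0.5,5) → rotate → (-0.60614,4.98825) → ×s → (-0.66743,5.49261) → (-0.67,5.49)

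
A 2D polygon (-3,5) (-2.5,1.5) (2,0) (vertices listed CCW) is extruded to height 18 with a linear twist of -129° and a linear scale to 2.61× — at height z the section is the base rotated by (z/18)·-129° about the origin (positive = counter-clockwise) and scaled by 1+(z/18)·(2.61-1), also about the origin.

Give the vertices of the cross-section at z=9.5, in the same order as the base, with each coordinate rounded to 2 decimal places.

t = z/height = 9.5/18 = 0.527778
s = 1 + (scale-1)·z/height = 1 + (2.61-1)·9.5/18 = 1.849722
θ = twist·z/height = -129°·9.5/18 = -68.0833° = -1.188278 rad
cos θ = 0.373258, sin θ = -0.927728 (intermediates below are computed at full precision and shown rounded to 5 d.p.)
v1: (-3,5) → rotate → (3.51887,4.64947) → ×s → (6.50892,8.60023) → (6.51,8.60)
v2: (-2.5,1.5) → rotate → (0.45845,2.87921) → ×s → (0.84800,5.32573) → (0.85,5.33)
v3: (2,0) → rotate → (0.74652,-1.85546) → ×s → (1.38085,-3.43208) → (1.38,-3.43)

Cross-section at z=9.5: (6.51,8.60) (0.85,5.33) (1.38,-3.43)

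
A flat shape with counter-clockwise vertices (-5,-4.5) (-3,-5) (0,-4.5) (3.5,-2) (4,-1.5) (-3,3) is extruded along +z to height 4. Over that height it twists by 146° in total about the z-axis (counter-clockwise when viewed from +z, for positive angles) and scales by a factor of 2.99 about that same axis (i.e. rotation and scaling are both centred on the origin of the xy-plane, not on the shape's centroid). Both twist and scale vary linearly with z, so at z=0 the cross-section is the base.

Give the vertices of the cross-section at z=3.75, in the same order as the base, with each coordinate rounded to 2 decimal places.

Cross-section at z=3.75: (19.27,-0.38) (16.07,4.58) (8.82,9.41) (-3.40,11.04) (-5.43,10.97) (0.40,-12.15)

t = z/height = 3.75/4 = 0.9375
s = 1 + (scale-1)·z/height = 1 + (2.99-1)·3.75/4 = 2.865625
θ = twist·z/height = 146°·3.75/4 = 136.8750° = 2.388919 rad
cos θ = -0.729864, sin θ = 0.683592 (intermediates below are computed at full precision and shown rounded to 5 d.p.)
v1: (-5,-4.5) → rotate → (6.72549,-0.13357) → ×s → (19.27272,-0.38277) → (19.27,-0.38)
v2: (-3,-5) → rotate → (5.60755,1.59854) → ×s → (16.06915,4.58083) → (16.07,4.58)
v3: (0,-4.5) → rotate → (3.07617,3.28439) → ×s → (8.81514,9.41183) → (8.82,9.41)
v4: (3.5,-2) → rotate → (-1.18734,3.85230) → ×s → (-3.40247,11.03925) → (-3.40,11.04)
v5: (4,-1.5) → rotate → (-1.89407,3.82917) → ×s → (-5.42769,10.97295) → (-5.43,10.97)
v6: (-3,3) → rotate → (0.13882,-4.24037) → ×s → (0.39779,-12.15131) → (0.40,-12.15)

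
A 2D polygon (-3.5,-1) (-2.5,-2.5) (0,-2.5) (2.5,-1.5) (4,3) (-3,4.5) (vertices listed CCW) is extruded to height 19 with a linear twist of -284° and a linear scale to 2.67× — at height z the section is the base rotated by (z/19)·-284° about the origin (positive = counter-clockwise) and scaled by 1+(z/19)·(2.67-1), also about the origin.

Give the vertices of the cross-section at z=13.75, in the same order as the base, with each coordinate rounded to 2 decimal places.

t = z/height = 13.75/19 = 0.723684
s = 1 + (scale-1)·z/height = 1 + (2.67-1)·13.75/19 = 2.208553
θ = twist·z/height = -284°·13.75/19 = -205.5263° = -3.587111 rad
cos θ = -0.902387, sin θ = 0.430926 (intermediates below are computed at full precision and shown rounded to 5 d.p.)
v1: (-3.5,-1) → rotate → (3.58928,-0.60585) → ×s → (7.92712,-1.33806) → (7.93,-1.34)
v2: (-2.5,-2.5) → rotate → (3.33328,1.17865) → ×s → (7.36173,2.60312) → (7.36,2.60)
v3: (0,-2.5) → rotate → (1.07731,2.25597) → ×s → (2.37930,4.98243) → (2.38,4.98)
v4: (2.5,-1.5) → rotate → (-1.60958,2.43090) → ×s → (-3.55484,5.36876) → (-3.55,5.37)
v5: (4,3) → rotate → (-4.90233,-0.98346) → ×s → (-10.82705,-2.17202) → (-10.83,-2.17)
v6: (-3,4.5) → rotate → (0.76800,-5.35352) → ×s → (1.69616,-11.82353) → (1.70,-11.82)

Cross-section at z=13.75: (7.93,-1.34) (7.36,2.60) (2.38,4.98) (-3.55,5.37) (-10.83,-2.17) (1.70,-11.82)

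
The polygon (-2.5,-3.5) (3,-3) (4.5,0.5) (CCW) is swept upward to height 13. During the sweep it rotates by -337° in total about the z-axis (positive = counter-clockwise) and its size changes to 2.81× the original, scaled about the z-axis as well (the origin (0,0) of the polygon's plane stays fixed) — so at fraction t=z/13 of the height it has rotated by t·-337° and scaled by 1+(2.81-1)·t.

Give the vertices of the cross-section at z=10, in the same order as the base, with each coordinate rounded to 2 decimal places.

Cross-section at z=10: (9.34,-4.31) (5.71,8.39) (-3.19,10.35)

t = z/height = 10/13 = 0.769231
s = 1 + (scale-1)·z/height = 1 + (2.81-1)·10/13 = 2.392308
θ = twist·z/height = -337°·10/13 = -259.2308° = -4.524430 rad
cos θ = -0.186854, sin θ = 0.982388 (intermediates below are computed at full precision and shown rounded to 5 d.p.)
v1: (-2.5,-3.5) → rotate → (3.90549,-1.80198) → ×s → (9.34314,-4.31089) → (9.34,-4.31)
v2: (3,-3) → rotate → (2.38660,3.50772) → ×s → (5.70949,8.39156) → (5.71,8.39)
v3: (4.5,0.5) → rotate → (-1.33204,4.32732) → ×s → (-3.18664,10.35228) → (-3.19,10.35)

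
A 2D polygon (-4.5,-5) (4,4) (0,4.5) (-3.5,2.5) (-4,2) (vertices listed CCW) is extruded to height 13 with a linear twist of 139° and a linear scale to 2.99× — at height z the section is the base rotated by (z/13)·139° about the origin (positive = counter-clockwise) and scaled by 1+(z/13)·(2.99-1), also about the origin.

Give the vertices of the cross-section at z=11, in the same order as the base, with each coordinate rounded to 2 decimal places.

t = z/height = 11/13 = 0.846154
s = 1 + (scale-1)·z/height = 1 + (2.99-1)·11/13 = 2.683846
θ = twist·z/height = 139°·11/13 = 117.6154° = 2.052776 rad
cos θ = -0.463534, sin θ = 0.886079 (intermediates below are computed at full precision and shown rounded to 5 d.p.)
v1: (-4.5,-5) → rotate → (6.51630,-1.66969) → ×s → (17.48874,-4.48118) → (17.49,-4.48)
v2: (4,4) → rotate → (-5.39845,1.69018) → ×s → (-14.48862,4.53618) → (-14.49,4.54)
v3: (0,4.5) → rotate → (-3.98736,-2.08590) → ×s → (-10.70145,-5.59824) → (-10.70,-5.60)
v4: (-3.5,2.5) → rotate → (-0.59283,-4.26011) → ×s → (-1.59106,-11.43349) → (-1.59,-11.43)
v5: (-4,2) → rotate → (0.08198,-4.47138) → ×s → (0.22002,-12.00051) → (0.22,-12.00)

Cross-section at z=11: (17.49,-4.48) (-14.49,4.54) (-10.70,-5.60) (-1.59,-11.43) (0.22,-12.00)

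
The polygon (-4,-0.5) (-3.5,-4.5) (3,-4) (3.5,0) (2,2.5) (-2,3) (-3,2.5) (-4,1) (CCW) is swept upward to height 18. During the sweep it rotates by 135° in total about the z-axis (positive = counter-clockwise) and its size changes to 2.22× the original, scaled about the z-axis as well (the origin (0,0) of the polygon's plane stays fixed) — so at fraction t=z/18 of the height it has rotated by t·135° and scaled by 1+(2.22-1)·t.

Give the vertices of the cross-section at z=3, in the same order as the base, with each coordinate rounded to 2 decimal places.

t = z/height = 3/18 = 0.166667
s = 1 + (scale-1)·z/height = 1 + (2.22-1)·3/18 = 1.203333
θ = twist·z/height = 135°·3/18 = 22.5000° = 0.392699 rad
cos θ = 0.923880, sin θ = 0.382683 (intermediates below are computed at full precision and shown rounded to 5 d.p.)
v1: (-4,-0.5) → rotate → (-3.50418,-1.99267) → ×s → (-4.21669,-2.39785) → (-4.22,-2.40)
v2: (-3.5,-4.5) → rotate → (-1.51150,-5.49685) → ×s → (-1.81884,-6.61454) → (-1.82,-6.61)
v3: (3,-4) → rotate → (4.30237,-2.54747) → ×s → (5.17719,-3.06545) → (5.18,-3.07)
v4: (3.5,0) → rotate → (3.23358,1.33939) → ×s → (3.89107,1.61174) → (3.89,1.61)
v5: (2,2.5) → rotate → (0.89105,3.07507) → ×s → (1.07223,3.70033) → (1.07,3.70)
v6: (-2,3) → rotate → (-2.99581,2.00627) → ×s → (-3.60496,2.41421) → (-3.60,2.41)
v7: (-3,2.5) → rotate → (-3.72835,1.16165) → ×s → (-4.48644,1.39785) → (-4.49,1.40)
v8: (-4,1) → rotate → (-4.07820,-0.60685) → ×s → (-4.90744,-0.73025) → (-4.91,-0.73)

Cross-section at z=3: (-4.22,-2.40) (-1.82,-6.61) (5.18,-3.07) (3.89,1.61) (1.07,3.70) (-3.60,2.41) (-4.49,1.40) (-4.91,-0.73)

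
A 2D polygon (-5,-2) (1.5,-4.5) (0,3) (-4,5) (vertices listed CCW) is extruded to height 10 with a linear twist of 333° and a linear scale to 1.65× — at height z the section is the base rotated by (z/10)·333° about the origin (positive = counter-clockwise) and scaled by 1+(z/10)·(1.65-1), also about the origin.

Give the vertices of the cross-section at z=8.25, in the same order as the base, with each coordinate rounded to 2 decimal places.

Cross-section at z=8.25: (-3.69,7.40) (-6.70,-2.87) (4.59,0.38) (7.15,6.76)

t = z/height = 8.25/10 = 0.825
s = 1 + (scale-1)·z/height = 1 + (1.65-1)·8.25/10 = 1.536250
θ = twist·z/height = 333°·8.25/10 = 274.7250° = 4.794856 rad
cos θ = 0.082373, sin θ = -0.996602 (intermediates below are computed at full precision and shown rounded to 5 d.p.)
v1: (-5,-2) → rotate → (-2.40507,4.81826) → ×s → (-3.69479,7.40205) → (-3.69,7.40)
v2: (1.5,-4.5) → rotate → (-4.36115,-1.86558) → ×s → (-6.69981,-2.86600) → (-6.70,-2.87)
v3: (0,3) → rotate → (2.98980,0.24712) → ×s → (4.59309,0.37964) → (4.59,0.38)
v4: (-4,5) → rotate → (4.65351,4.39827) → ×s → (7.14896,6.75685) → (7.15,6.76)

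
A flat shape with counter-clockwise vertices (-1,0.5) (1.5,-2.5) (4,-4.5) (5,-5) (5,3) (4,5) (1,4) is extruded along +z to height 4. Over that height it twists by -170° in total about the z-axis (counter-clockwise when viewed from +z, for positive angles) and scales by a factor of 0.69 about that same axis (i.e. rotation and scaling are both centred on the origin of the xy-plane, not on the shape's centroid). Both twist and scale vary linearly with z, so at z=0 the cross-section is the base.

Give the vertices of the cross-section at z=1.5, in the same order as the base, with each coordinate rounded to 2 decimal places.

Cross-section at z=1.5: (0.01,0.99) (-1.40,-2.17) (-2.00,-4.93) (-2.01,-5.92) (4.33,-2.79) (5.53,-1.22) (3.56,0.77)

t = z/height = 1.5/4 = 0.375
s = 1 + (scale-1)·z/height = 1 + (0.69-1)·1.5/4 = 0.883750
θ = twist·z/height = -170°·1.5/4 = -63.7500° = -1.112647 rad
cos θ = 0.442289, sin θ = -0.896873 (intermediates below are computed at full precision and shown rounded to 5 d.p.)
v1: (-1,0.5) → rotate → (0.00615,1.11802) → ×s → (0.00543,0.98805) → (0.01,0.99)
v2: (1.5,-2.5) → rotate → (-1.57875,-2.45103) → ×s → (-1.39522,-2.16610) → (-1.40,-2.17)
v3: (4,-4.5) → rotate → (-2.26677,-5.57779) → ×s → (-2.00326,-4.92937) → (-2.00,-4.93)
v4: (5,-5) → rotate → (-2.27292,-6.69581) → ×s → (-2.00869,-5.91742) → (-2.01,-5.92)
v5: (5,3) → rotate → (4.90206,-3.15750) → ×s → (4.33220,-2.79044) → (4.33,-2.79)
v6: (4,5) → rotate → (6.25352,-1.37605) → ×s → (5.52655,-1.21608) → (5.53,-1.22)
v7: (1,4) → rotate → (4.02978,0.87228) → ×s → (3.56132,0.77088) → (3.56,0.77)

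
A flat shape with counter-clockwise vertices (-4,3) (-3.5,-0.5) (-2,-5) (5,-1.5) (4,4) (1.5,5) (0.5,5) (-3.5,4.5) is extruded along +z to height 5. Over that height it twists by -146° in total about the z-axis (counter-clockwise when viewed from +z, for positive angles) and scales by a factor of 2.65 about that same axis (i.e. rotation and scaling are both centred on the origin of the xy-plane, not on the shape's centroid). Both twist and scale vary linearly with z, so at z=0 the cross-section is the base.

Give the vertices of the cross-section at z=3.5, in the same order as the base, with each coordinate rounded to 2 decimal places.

t = z/height = 3.5/5 = 0.7
s = 1 + (scale-1)·z/height = 1 + (2.65-1)·3.5/5 = 2.155000
θ = twist·z/height = -146°·3.5/5 = -102.2000° = -1.783726 rad
cos θ = -0.211325, sin θ = -0.977416 (intermediates below are computed at full precision and shown rounded to 5 d.p.)
v1: (-4,3) → rotate → (3.77755,3.27569) → ×s → (8.14061,7.05911) → (8.14,7.06)
v2: (-3.5,-0.5) → rotate → (0.25093,3.52662) → ×s → (0.54075,7.59986) → (0.54,7.60)
v3: (-2,-5) → rotate → (-4.46443,3.01146) → ×s → (-9.62085,6.48969) → (-9.62,6.49)
v4: (5,-1.5) → rotate → (-2.52275,-4.57009) → ×s → (-5.43652,-9.84855) → (-5.44,-9.85)
v5: (4,4) → rotate → (3.06436,-4.75496) → ×s → (6.60371,-10.24694) → (6.60,-10.25)
v6: (1.5,5) → rotate → (4.57009,-2.52275) → ×s → (9.84855,-5.43652) → (9.85,-5.44)
v7: (0.5,5) → rotate → (4.78142,-1.54533) → ×s → (10.30395,-3.33019) → (10.30,-3.33)
v8: (-3.5,4.5) → rotate → (5.13801,2.46999) → ×s → (11.07241,5.32284) → (11.07,5.32)

Cross-section at z=3.5: (8.14,7.06) (0.54,7.60) (-9.62,6.49) (-5.44,-9.85) (6.60,-10.25) (9.85,-5.44) (10.30,-3.33) (11.07,5.32)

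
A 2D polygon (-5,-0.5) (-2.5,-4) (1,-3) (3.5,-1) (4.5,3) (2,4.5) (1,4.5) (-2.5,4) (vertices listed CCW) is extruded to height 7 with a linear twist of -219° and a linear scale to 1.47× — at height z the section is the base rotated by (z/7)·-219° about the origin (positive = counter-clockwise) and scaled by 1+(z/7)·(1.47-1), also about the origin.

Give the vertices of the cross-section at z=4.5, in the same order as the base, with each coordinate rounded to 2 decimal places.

t = z/height = 4.5/7 = 0.642857
s = 1 + (scale-1)·z/height = 1 + (1.47-1)·4.5/7 = 1.302143
θ = twist·z/height = -219°·4.5/7 = -140.7857° = -2.457174 rad
cos θ = -0.774787, sin θ = -0.632223 (intermediates below are computed at full precision and shown rounded to 5 d.p.)
v1: (-5,-0.5) → rotate → (3.55782,3.54851) → ×s → (4.63279,4.62066) → (4.63,4.62)
v2: (-2.5,-4) → rotate → (-0.59192,4.67970) → ×s → (-0.77077,6.09364) → (-0.77,6.09)
v3: (1,-3) → rotate → (-2.67145,1.69214) → ×s → (-3.47862,2.20341) → (-3.48,2.20)
v4: (3.5,-1) → rotate → (-3.34398,-1.43799) → ×s → (-4.35434,-1.87247) → (-4.35,-1.87)
v5: (4.5,3) → rotate → (-1.58987,-5.16936) → ×s → (-2.07024,-6.73125) → (-2.07,-6.73)
v6: (2,4.5) → rotate → (1.29543,-4.75099) → ×s → (1.68683,-6.18646) → (1.69,-6.19)
v7: (1,4.5) → rotate → (2.07021,-4.11876) → ×s → (2.69571,-5.36322) → (2.70,-5.36)
v8: (-2.5,4) → rotate → (4.46586,-1.51859) → ×s → (5.81518,-1.97742) → (5.82,-1.98)

Cross-section at z=4.5: (4.63,4.62) (-0.77,6.09) (-3.48,2.20) (-4.35,-1.87) (-2.07,-6.73) (1.69,-6.19) (2.70,-5.36) (5.82,-1.98)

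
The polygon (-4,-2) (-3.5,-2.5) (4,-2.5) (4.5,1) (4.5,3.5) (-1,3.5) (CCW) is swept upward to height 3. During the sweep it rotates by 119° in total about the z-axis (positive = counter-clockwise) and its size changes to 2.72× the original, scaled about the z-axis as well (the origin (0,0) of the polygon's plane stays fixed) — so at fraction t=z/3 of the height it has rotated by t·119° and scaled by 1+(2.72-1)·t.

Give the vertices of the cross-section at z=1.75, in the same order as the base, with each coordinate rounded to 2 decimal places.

Cross-section at z=1.75: (0.93,-8.91) (2.22,-8.32) (7.51,5.74) (1.29,9.14) (-3.39,10.90) (-7.27,0.59)

t = z/height = 1.75/3 = 0.583333
s = 1 + (scale-1)·z/height = 1 + (2.72-1)·1.75/3 = 2.003333
θ = twist·z/height = 119°·1.75/3 = 69.4167° = 1.211549 rad
cos θ = 0.351569, sin θ = 0.936162 (intermediates below are computed at full precision and shown rounded to 5 d.p.)
v1: (-4,-2) → rotate → (0.46605,-4.44779) → ×s → (0.93365,-8.91040) → (0.93,-8.91)
v2: (-3.5,-2.5) → rotate → (1.10991,-4.15549) → ×s → (2.22352,-8.32483) → (2.22,-8.32)
v3: (4,-2.5) → rotate → (3.74668,2.86572) → ×s → (7.50585,5.74100) → (7.51,5.74)
v4: (4.5,1) → rotate → (0.64590,4.56430) → ×s → (1.29395,9.14381) → (1.29,9.14)
v5: (4.5,3.5) → rotate → (-1.69450,5.44322) → ×s → (-3.39466,10.90459) → (-3.39,10.90)
v6: (-1,3.5) → rotate → (-3.62814,0.29433) → ×s → (-7.26837,0.58964) → (-7.27,0.59)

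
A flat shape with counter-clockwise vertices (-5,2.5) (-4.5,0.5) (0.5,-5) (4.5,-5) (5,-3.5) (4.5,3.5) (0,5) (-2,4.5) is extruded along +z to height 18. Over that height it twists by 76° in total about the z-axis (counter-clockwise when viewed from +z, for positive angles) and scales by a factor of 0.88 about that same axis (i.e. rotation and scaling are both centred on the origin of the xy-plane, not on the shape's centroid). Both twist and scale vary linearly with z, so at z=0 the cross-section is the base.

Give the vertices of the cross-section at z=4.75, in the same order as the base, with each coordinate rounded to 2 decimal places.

t = z/height = 4.75/18 = 0.263889
s = 1 + (scale-1)·z/height = 1 + (0.88-1)·4.75/18 = 0.968333
θ = twist·z/height = 76°·4.75/18 = 20.0556° = 0.350035 rad
cos θ = 0.939361, sin θ = 0.342931 (intermediates below are computed at full precision and shown rounded to 5 d.p.)
v1: (-5,2.5) → rotate → (-5.55413,0.63375) → ×s → (-5.37825,0.61368) → (-5.38,0.61)
v2: (-4.5,0.5) → rotate → (-4.39859,-1.07351) → ×s → (-4.25930,-1.03952) → (-4.26,-1.04)
v3: (0.5,-5) → rotate → (2.18434,-4.52534) → ×s → (2.11517,-4.38203) → (2.12,-4.38)
v4: (4.5,-5) → rotate → (5.94178,-3.15361) → ×s → (5.75362,-3.05375) → (5.75,-3.05)
v5: (5,-3.5) → rotate → (5.89706,-1.57311) → ×s → (5.71032,-1.52329) → (5.71,-1.52)
v6: (4.5,3.5) → rotate → (3.02686,4.83095) → ×s → (2.93101,4.67797) → (2.93,4.68)
v7: (0,5) → rotate → (-1.71466,4.69680) → ×s → (-1.66036,4.54807) → (-1.66,4.55)
v8: (-2,4.5) → rotate → (-3.42191,3.54126) → ×s → (-3.31355,3.42912) → (-3.31,3.43)

Cross-section at z=4.75: (-5.38,0.61) (-4.26,-1.04) (2.12,-4.38) (5.75,-3.05) (5.71,-1.52) (2.93,4.68) (-1.66,4.55) (-3.31,3.43)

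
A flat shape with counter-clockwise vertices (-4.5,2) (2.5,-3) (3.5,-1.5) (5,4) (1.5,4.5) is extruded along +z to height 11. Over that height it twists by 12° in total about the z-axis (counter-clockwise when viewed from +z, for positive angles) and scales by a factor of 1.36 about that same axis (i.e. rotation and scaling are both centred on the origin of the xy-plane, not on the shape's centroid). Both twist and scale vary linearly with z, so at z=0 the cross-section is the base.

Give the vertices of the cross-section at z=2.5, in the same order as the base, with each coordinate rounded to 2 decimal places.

t = z/height = 2.5/11 = 0.227273
s = 1 + (scale-1)·z/height = 1 + (1.36-1)·2.5/11 = 1.081818
θ = twist·z/height = 12°·2.5/11 = 2.7273° = 0.047600 rad
cos θ = 0.998867, sin θ = 0.047582 (intermediates below are computed at full precision and shown rounded to 5 d.p.)
v1: (-4.5,2) → rotate → (-4.59007,1.78362) → ×s → (-4.96562,1.92955) → (-4.97,1.93)
v2: (2.5,-3) → rotate → (2.63991,-2.87765) → ×s → (2.85591,-3.11309) → (2.86,-3.11)
v3: (3.5,-1.5) → rotate → (3.56741,-1.33176) → ×s → (3.85929,-1.44073) → (3.86,-1.44)
v4: (5,4) → rotate → (4.80401,4.23338) → ×s → (5.19706,4.57975) → (5.20,4.58)
v5: (1.5,4.5) → rotate → (1.28418,4.56628) → ×s → (1.38925,4.93988) → (1.39,4.94)

Cross-section at z=2.5: (-4.97,1.93) (2.86,-3.11) (3.86,-1.44) (5.20,4.58) (1.39,4.94)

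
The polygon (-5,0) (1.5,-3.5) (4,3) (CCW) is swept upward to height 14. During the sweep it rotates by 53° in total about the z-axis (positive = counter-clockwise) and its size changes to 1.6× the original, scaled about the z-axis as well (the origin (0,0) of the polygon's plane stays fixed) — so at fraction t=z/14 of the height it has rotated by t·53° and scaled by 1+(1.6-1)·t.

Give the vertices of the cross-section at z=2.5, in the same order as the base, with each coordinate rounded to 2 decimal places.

t = z/height = 2.5/14 = 0.178571
s = 1 + (scale-1)·z/height = 1 + (1.6-1)·2.5/14 = 1.107143
θ = twist·z/height = 53°·2.5/14 = 9.4643° = 0.165183 rad
cos θ = 0.986388, sin θ = 0.164433 (intermediates below are computed at full precision and shown rounded to 5 d.p.)
v1: (-5,0) → rotate → (-4.93194,-0.82216) → ×s → (-5.46036,-0.91025) → (-5.46,-0.91)
v2: (1.5,-3.5) → rotate → (2.05510,-3.20571) → ×s → (2.27529,-3.54918) → (2.28,-3.55)
v3: (4,3) → rotate → (3.45225,3.61690) → ×s → (3.82214,4.00442) → (3.82,4.00)

Cross-section at z=2.5: (-5.46,-0.91) (2.28,-3.55) (3.82,4.00)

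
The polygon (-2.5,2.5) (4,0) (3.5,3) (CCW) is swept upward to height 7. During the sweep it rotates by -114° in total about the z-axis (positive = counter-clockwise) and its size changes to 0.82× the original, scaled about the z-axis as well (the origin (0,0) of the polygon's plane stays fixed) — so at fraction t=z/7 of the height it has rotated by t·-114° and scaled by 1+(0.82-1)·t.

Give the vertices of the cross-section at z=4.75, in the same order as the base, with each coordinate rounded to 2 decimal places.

Cross-section at z=4.75: (1.66,2.62) (0.77,-3.43) (3.24,-2.42)

t = z/height = 4.75/7 = 0.678571
s = 1 + (scale-1)·z/height = 1 + (0.82-1)·4.75/7 = 0.877857
θ = twist·z/height = -114°·4.75/7 = -77.3571° = -1.350137 rad
cos θ = 0.218873, sin θ = -0.975753 (intermediates below are computed at full precision and shown rounded to 5 d.p.)
v1: (-2.5,2.5) → rotate → (1.89220,2.98657) → ×s → (1.66108,2.62178) → (1.66,2.62)
v2: (4,0) → rotate → (0.87549,-3.90301) → ×s → (0.76856,-3.42629) → (0.77,-3.43)
v3: (3.5,3) → rotate → (3.69332,-2.75852) → ×s → (3.24220,-2.42158) → (3.24,-2.42)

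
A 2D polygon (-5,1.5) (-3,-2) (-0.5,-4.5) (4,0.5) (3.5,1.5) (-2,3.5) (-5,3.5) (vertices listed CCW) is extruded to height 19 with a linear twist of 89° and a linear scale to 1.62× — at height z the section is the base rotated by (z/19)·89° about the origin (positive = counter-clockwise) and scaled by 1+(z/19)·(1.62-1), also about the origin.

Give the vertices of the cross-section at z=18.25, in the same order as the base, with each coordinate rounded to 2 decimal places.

Cross-section at z=18.25: (-3.01,-7.76) (2.80,-5.02) (7.09,-1.36) (-0.29,6.43) (-1.95,5.76) (-5.82,-2.74) (-6.19,-7.51)

t = z/height = 18.25/19 = 0.960526
s = 1 + (scale-1)·z/height = 1 + (1.62-1)·18.25/19 = 1.595526
θ = twist·z/height = 89°·18.25/19 = 85.4868° = 1.492027 rad
cos θ = 0.078688, sin θ = 0.996899 (intermediates below are computed at full precision and shown rounded to 5 d.p.)
v1: (-5,1.5) → rotate → (-1.88879,-4.86646) → ×s → (-3.01361,-7.76457) → (-3.01,-7.76)
v2: (-3,-2) → rotate → (1.75773,-3.14807) → ×s → (2.80451,-5.02283) → (2.80,-5.02)
v3: (-0.5,-4.5) → rotate → (4.44670,-0.85255) → ×s → (7.09483,-1.36026) → (7.09,-1.36)
v4: (4,0.5) → rotate → (-0.18370,4.02694) → ×s → (-0.29309,6.42509) → (-0.29,6.43)
v5: (3.5,1.5) → rotate → (-1.21994,3.60718) → ×s → (-1.94645,5.75535) → (-1.95,5.76)
v6: (-2,3.5) → rotate → (-3.64652,-1.71839) → ×s → (-5.81812,-2.74174) → (-5.82,-2.74)
v7: (-5,3.5) → rotate → (-3.88259,-4.70909) → ×s → (-6.19477,-7.51347) → (-6.19,-7.51)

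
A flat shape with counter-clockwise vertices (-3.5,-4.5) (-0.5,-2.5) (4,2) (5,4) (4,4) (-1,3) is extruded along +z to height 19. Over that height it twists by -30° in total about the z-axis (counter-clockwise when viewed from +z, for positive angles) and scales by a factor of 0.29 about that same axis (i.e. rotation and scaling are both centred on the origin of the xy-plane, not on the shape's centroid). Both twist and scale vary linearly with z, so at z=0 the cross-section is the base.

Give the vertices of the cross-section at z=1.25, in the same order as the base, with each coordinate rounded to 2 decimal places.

t = z/height = 1.25/19 = 0.0657895
s = 1 + (scale-1)·z/height = 1 + (0.29-1)·1.25/19 = 0.953289
θ = twist·z/height = -30°·1.25/19 = -1.9737° = -0.034447 rad
cos θ = 0.999407, sin θ = -0.034440 (intermediates below are computed at full precision and shown rounded to 5 d.p.)
v1: (-3.5,-4.5) → rotate → (-3.65291,-4.37679) → ×s → (-3.48228,-4.17235) → (-3.48,-4.17)
v2: (-0.5,-2.5) → rotate → (-0.58580,-2.48130) → ×s → (-0.55844,-2.36539) → (-0.56,-2.37)
v3: (4,2) → rotate → (4.06651,1.86105) → ×s → (3.87656,1.77412) → (3.88,1.77)
v4: (5,4) → rotate → (5.13480,3.82542) → ×s → (4.89495,3.64674) → (4.89,3.65)
v5: (4,4) → rotate → (4.13539,3.85987) → ×s → (3.94222,3.67957) → (3.94,3.68)
v6: (-1,3) → rotate → (-0.89609,3.03266) → ×s → (-0.85423,2.89100) → (-0.85,2.89)

Cross-section at z=1.25: (-3.48,-4.17) (-0.56,-2.37) (3.88,1.77) (4.89,3.65) (3.94,3.68) (-0.85,2.89)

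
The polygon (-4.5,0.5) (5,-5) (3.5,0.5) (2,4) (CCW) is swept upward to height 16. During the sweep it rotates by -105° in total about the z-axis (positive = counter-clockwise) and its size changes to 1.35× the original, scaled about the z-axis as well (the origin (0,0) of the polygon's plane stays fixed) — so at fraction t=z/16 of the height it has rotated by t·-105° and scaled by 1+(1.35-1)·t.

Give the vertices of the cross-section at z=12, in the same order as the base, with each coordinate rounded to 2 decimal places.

Cross-section at z=12: (-0.49,5.70) (-4.96,-7.42) (1.48,-4.21) (5.45,-1.49)

t = z/height = 12/16 = 0.75
s = 1 + (scale-1)·z/height = 1 + (1.35-1)·12/16 = 1.262500
θ = twist·z/height = -105°·12/16 = -78.7500° = -1.374447 rad
cos θ = 0.195090, sin θ = -0.980785 (intermediates below are computed at full precision and shown rounded to 5 d.p.)
v1: (-4.5,0.5) → rotate → (-0.38751,4.51108) → ×s → (-0.48924,5.69524) → (-0.49,5.70)
v2: (5,-5) → rotate → (-3.92847,-5.87938) → ×s → (-4.95970,-7.42271) → (-4.96,-7.42)
v3: (3.5,0.5) → rotate → (1.17321,-3.33520) → ×s → (1.48118,-4.21069) → (1.48,-4.21)
v4: (2,4) → rotate → (4.31332,-1.18121) → ×s → (5.44557,-1.49128) → (5.45,-1.49)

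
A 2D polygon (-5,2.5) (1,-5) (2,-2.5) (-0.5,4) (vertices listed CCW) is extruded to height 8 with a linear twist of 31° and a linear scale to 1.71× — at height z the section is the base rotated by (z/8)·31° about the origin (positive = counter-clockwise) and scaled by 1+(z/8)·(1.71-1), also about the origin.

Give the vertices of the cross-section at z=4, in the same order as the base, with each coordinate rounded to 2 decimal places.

t = z/height = 4/8 = 0.5
s = 1 + (scale-1)·z/height = 1 + (1.71-1)·4/8 = 1.355000
θ = twist·z/height = 31°·4/8 = 15.5000° = 0.270526 rad
cos θ = 0.963630, sin θ = 0.267238 (intermediates below are computed at full precision and shown rounded to 5 d.p.)
v1: (-5,2.5) → rotate → (-5.48625,1.07288) → ×s → (-7.43387,1.45376) → (-7.43,1.45)
v2: (1,-5) → rotate → (2.29982,-4.55091) → ×s → (3.11626,-6.16649) → (3.12,-6.17)
v3: (2,-2.5) → rotate → (2.59536,-1.87460) → ×s → (3.51671,-2.54008) → (3.52,-2.54)
v4: (-0.5,4) → rotate → (-1.55077,3.72090) → ×s → (-2.10129,5.04182) → (-2.10,5.04)

Cross-section at z=4: (-7.43,1.45) (3.12,-6.17) (3.52,-2.54) (-2.10,5.04)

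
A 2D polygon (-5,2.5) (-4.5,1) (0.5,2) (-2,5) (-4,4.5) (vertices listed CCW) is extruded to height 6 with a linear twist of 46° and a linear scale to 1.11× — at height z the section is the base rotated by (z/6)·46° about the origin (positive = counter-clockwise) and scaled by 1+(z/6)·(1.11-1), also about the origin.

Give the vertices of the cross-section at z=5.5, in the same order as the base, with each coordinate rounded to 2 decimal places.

t = z/height = 5.5/6 = 0.916667
s = 1 + (scale-1)·z/height = 1 + (1.11-1)·5.5/6 = 1.100833
θ = twist·z/height = 46°·5.5/6 = 42.1667° = 0.735947 rad
cos θ = 0.741195, sin θ = 0.671289 (intermediates below are computed at full precision and shown rounded to 5 d.p.)
v1: (-5,2.5) → rotate → (-5.38420,-1.50346) → ×s → (-5.92711,-1.65506) → (-5.93,-1.66)
v2: (-4.5,1) → rotate → (-4.00667,-2.27961) → ×s → (-4.41067,-2.50947) → (-4.41,-2.51)
v3: (0.5,2) → rotate → (-0.97198,1.81804) → ×s → (-1.06999,2.00135) → (-1.07,2.00)
v4: (-2,5) → rotate → (-4.83884,2.36340) → ×s → (-5.32675,2.60171) → (-5.33,2.60)
v5: (-4,4.5) → rotate → (-5.98558,0.65022) → ×s → (-6.58913,0.71578) → (-6.59,0.72)

Cross-section at z=5.5: (-5.93,-1.66) (-4.41,-2.51) (-1.07,2.00) (-5.33,2.60) (-6.59,0.72)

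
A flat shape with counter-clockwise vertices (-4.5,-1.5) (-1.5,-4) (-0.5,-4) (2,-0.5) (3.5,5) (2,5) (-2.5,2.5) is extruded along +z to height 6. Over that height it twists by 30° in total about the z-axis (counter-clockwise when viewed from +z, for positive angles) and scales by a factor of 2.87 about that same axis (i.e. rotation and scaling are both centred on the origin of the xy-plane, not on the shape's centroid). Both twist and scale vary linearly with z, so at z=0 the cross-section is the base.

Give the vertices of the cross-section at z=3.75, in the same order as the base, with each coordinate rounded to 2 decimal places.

t = z/height = 3.75/6 = 0.625
s = 1 + (scale-1)·z/height = 1 + (2.87-1)·3.75/6 = 2.168750
θ = twist·z/height = 30°·3.75/6 = 18.7500° = 0.327249 rad
cos θ = 0.946930, sin θ = 0.321439 (intermediates below are computed at full precision and shown rounded to 5 d.p.)
v1: (-4.5,-1.5) → rotate → (-3.77903,-2.86687) → ×s → (-8.19576,-6.21753) → (-8.20,-6.22)
v2: (-1.5,-4) → rotate → (-0.13464,-4.26988) → ×s → (-0.29199,-9.26030) → (-0.29,-9.26)
v3: (-0.5,-4) → rotate → (0.81229,-3.94844) → ×s → (1.76166,-8.56318) → (1.76,-8.56)
v4: (2,-0.5) → rotate → (2.05458,0.16941) → ×s → (4.45587,0.36742) → (4.46,0.37)
v5: (3.5,5) → rotate → (1.70706,5.85969) → ×s → (3.70218,12.70820) → (3.70,12.71)
v6: (2,5) → rotate → (0.28666,5.37753) → ×s → (0.62170,11.66252) → (0.62,11.66)
v7: (-2.5,2.5) → rotate → (-3.17092,1.56373) → ×s → (-6.87694,3.39133) → (-6.88,3.39)

Cross-section at z=3.75: (-8.20,-6.22) (-0.29,-9.26) (1.76,-8.56) (4.46,0.37) (3.70,12.71) (0.62,11.66) (-6.88,3.39)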